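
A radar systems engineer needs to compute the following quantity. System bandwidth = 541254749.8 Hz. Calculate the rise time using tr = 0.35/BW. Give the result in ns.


Rise time from bandwidth relationship:
tr = 0.35 / BW
   = 0.35 / 541254749.8
   = 6.466455955e-10 s
   = 0.6466 ns

0.6466 ns


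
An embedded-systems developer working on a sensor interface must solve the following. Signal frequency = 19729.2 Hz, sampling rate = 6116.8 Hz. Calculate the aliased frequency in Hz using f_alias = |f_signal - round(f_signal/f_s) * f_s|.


Compute the nearest integer multiple of fs to the signal:
n = round(19729.2 / 6116.8) = 3
f_alias = |19729.2 - 3 * 6116.8|
        = |19729.2 - 18350.4|
        = 1378.8 Hz

1378.8


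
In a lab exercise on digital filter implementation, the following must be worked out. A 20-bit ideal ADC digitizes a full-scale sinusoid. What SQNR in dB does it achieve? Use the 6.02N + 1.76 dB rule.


Theoretical SNR for a full-scale sinusoid:
SNR = 6.02 * N + 1.76
    = 6.02 * 20 + 1.76
    = 120.4 + 1.76
    = 122.16 dB

122.16 dB


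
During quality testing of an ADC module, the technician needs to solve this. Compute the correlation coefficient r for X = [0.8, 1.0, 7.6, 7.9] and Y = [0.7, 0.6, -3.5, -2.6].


Pearson correlation coefficient (population):
r = cov(X,Y) / (std(X) * std(Y))
Mean X = 4.325, Mean Y = -1.2
Cov(X,Y) = -6.305
Std(X) = 3.427371, Std(Y) = 1.877498
r = -0.9798

-0.9798


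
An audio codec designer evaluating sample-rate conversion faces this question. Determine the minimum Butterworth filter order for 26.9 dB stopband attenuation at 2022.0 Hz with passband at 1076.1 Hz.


Butterworth filter order formula:
n = log10(10^(A/10) - 1) / (2 * log10(f_stop/f_pass))
10^(26.9/10) - 1 = 488.7788
f_stop/f_pass = 2022.0 / 1076.1 = 1.879
n = 4.9084 -> ceil = 5

5


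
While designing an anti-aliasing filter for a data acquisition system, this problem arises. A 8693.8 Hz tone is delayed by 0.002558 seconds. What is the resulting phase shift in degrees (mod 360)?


Phase shift from frequency and time delay:
phi = 360 * f * t_delay
    = 360 * 8693.8 * 0.002558
    = 8005.95 degrees
    mod 360 = 85.95 degrees

85.95 degrees


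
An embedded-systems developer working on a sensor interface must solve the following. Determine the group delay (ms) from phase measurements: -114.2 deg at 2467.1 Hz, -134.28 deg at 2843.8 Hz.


Group delay from phase difference:
tau = -d(phi)/d(omega)
d(phi) = -20.08 deg = -0.350462 rad
d(omega) = 2*pi*(2843.8 - 2467.1) = 2366.8759 rad/s
tau = -(-0.350462) / 2366.8759
    = 0.1481 ms

0.1481 ms


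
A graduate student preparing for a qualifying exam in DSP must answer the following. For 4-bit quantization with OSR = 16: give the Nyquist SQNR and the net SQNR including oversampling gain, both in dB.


Step 1 — baseline SQNR at Nyquist:
SQNR_base = 6.02*N + 1.76
          = 6.02*4 + 1.76
          = 25.84 dB

Step 2 — oversampling processing gain:
G = 10*log10(OSR) = 10*log10(16) = 12.04 dB

Step 3 — total:
SQNR_total = 25.84 + 12.04 = 37.88 dB

Base SQNR = 25.84 dB; oversampled SQNR = 37.88 dB


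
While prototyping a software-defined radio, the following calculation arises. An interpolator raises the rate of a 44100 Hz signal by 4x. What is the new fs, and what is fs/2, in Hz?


Step 1 — output sample rate after interpolation by L:
fs_out = L * fs_in = 4 * 44100 = 176400 Hz

Step 2 — Nyquist frequency of the output stream:
f_Nyq = fs_out / 2 = 176400 / 2 = 88200.0 Hz

fs_out = 176400 Hz; f_Nyquist = 88200.0 Hz


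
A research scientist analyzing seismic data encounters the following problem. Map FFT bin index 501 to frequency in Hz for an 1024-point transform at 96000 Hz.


Frequency of DFT bin k:
f_k = k * fs / N
    = 501 * 96000 / 1024
    = 48096000 / 1024
    = 46968.75 Hz

46968.75 Hz


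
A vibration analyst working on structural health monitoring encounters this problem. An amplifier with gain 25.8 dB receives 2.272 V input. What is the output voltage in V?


Output voltage from dB gain:
V_out = V_in * 10^(gain_dB / 20)
      = 2.272 * 10^(25.8 / 20)
      = 2.272 * 19.498446
      = 44.3005 V

44.3005 V


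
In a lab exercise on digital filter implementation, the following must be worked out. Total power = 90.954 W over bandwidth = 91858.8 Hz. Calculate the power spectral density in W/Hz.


Power spectral density:
PSD = P / BW
    = 90.954 / 91858.8
    = 0.00099015 W/Hz

0.00099015 W/Hz


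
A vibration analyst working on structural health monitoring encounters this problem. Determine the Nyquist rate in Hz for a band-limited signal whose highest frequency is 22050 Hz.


The Nyquist rate is twice the maximum frequency component.
fs_min = 2 * fmax
      = 2 * 22050
      = 44100 Hz

44100


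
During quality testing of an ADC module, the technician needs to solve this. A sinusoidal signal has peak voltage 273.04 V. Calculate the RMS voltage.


RMS voltage for a sinusoidal waveform:
V_rms = V_peak / sqrt(2)
      = 273.04 / 1.414214
      = 193.068 V

193.068 V


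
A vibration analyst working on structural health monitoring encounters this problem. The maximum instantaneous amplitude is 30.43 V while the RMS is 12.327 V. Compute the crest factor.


Crest factor is the ratio of peak to RMS:
CF = V_peak / V_rms
   = 30.43 / 12.327
   = 2.4686

2.4686


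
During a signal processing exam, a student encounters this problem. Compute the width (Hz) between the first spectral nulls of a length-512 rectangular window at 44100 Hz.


Main lobe width for a rectangular window:
Width = 2 * fs / N
      = 2 * 44100 / 512
      = 88200 / 512
      = 172.266 Hz

172.266 Hz


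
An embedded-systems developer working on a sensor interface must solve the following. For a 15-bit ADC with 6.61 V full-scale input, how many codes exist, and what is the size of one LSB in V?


Step 1 — number of quantization levels:
L = 2^N = 2^15 = 32768

Step 2 — LSB step size:
delta = Vfs / L
      = 6.61 / 32768
      = 0.00020172 V

Levels = 32768; step size = 0.00020172 V


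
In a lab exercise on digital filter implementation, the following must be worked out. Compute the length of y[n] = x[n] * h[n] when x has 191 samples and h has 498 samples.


Linear convolution output length:
L = N + M - 1
  = 191 + 498 - 1
  = 688 samples

688


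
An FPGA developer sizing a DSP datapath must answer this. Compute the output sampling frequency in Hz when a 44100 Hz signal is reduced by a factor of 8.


Decimation reduces the sample rate:
fs_out = fs_in / M
       = 44100 / 8
       = 5512.5 Hz

5512.5 Hz


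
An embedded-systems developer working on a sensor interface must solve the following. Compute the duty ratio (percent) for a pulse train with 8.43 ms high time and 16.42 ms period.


Duty cycle as a percentage:
DC = (t_on / T) * 100
   = (8.43 / 16.42) * 100
   = 0.513398 * 100
   = 51.34 %

51.34 %


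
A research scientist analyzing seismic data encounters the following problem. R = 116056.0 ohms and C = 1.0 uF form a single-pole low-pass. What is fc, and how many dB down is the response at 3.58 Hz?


Step 1 — cutoff frequency:
fc = 1 / (2*pi*R*C)
C = 1.0 uF = 1e-06 F
fc = 1 / (2*pi*116056.0*1e-06)
   = 1.37136 Hz

Step 2 — magnitude at f = 3.58 Hz:
|H(f)| = 1 / sqrt(1 + (f/fc)^2)
f/fc = 3.58 / 1.37136 = 2.610547
|H| = 1 / sqrt(1 + 6.814956) = 0.3577147
|H|_dB = 20*log10(0.3577147) = -8.93 dB

fc = 1.37136 Hz; |H(3.58 Hz)| = -8.93 dB


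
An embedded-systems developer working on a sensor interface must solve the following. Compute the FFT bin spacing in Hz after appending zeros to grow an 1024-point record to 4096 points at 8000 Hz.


Frequency resolution after zero-padding:
N_padded = 1024 * 4 = 4096
df = fs / N_padded
   = 8000 / 4096
   = 1.9531 Hz

1.9531 Hz


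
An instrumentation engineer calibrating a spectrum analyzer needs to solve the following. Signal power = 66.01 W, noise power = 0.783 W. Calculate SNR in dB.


SNR in decibels:
SNR = 10 * log10(Ps / Pn)
    = 10 * log10(66.01 / 0.783)
    = 10 * log10(84.304)
    = 10 * 1.9258
    = 19.26 dB

19.26 dB


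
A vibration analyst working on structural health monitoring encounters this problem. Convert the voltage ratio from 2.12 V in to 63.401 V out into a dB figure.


Voltage gain in dB:
G = 20 * log10(Vout / Vin)
  = 20 * log10(63.401 / 2.12)
  = 20 * log10(29.906132)
  = 20 * 1.47576
  = 29.52 dB

29.52 dB


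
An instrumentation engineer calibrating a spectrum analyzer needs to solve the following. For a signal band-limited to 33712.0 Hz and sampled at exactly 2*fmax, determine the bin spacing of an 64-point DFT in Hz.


Step 1 — Nyquist sampling rate:
fs = 2 * fmax = 2 * 33712.0 = 67424.0 Hz

Step 2 — DFT bin spacing:
df = fs / N = 67424.0 / 64 = 1053.5 Hz

1053.5 Hz


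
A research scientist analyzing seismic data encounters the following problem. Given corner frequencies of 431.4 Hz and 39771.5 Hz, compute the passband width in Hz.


Bandwidth is the difference of -3dB frequencies:
BW = f_high - f_low
   = 39771.5 - 431.4
   = 39340.1 Hz

39340.1 Hz


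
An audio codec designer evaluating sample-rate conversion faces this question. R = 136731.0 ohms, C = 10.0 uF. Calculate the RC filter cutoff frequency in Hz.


Cutoff frequency of a first-order RC filter:
fc = 1 / (2 * pi * R * C)
C = 10.0 uF = 1e-05 F
fc = 1 / (2 * pi * 136731.0 * 1e-05)
   = 1 / 8.5910621023597
   = 0.1164 Hz

0.1164 Hz


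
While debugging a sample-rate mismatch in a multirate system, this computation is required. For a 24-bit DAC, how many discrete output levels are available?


Number of quantization levels = 2^N
= 2^24
= 16777216

16777216


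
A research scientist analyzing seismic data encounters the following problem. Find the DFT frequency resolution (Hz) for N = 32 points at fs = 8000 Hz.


DFT frequency resolution:
df = fs / N
   = 8000 / 32
   = 250.0 Hz

250.0 Hz


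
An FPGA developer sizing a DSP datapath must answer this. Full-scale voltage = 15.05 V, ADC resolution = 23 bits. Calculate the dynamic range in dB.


Dynamic range from full-scale to LSB:
V_min = V_max / 2^bits = 15.05 / 2^23
DR = 20 * log10(V_max / V_min)
   = 20 * log10(2^23)
   = 20 * 23 * log10(2)
   = 138.47 dB

138.47 dB


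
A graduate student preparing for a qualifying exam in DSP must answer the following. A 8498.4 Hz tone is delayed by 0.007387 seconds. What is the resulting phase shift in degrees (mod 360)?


Phase shift from frequency and time delay:
phi = 360 * f * t_delay
    = 360 * 8498.4 * 0.007387
    = 22599.97 degrees
    mod 360 = 279.97 degrees

279.97 degrees


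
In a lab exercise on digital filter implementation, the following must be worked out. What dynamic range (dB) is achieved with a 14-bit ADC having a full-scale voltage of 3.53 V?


Dynamic range from full-scale to LSB:
V_min = V_max / 2^bits = 3.53 / 2^14
DR = 20 * log10(V_max / V_min)
   = 20 * log10(2^14)
   = 20 * 14 * log10(2)
   = 84.29 dB

84.29 dB


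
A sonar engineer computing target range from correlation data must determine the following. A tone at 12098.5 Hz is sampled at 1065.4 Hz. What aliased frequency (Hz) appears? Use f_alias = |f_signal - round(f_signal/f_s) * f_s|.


Compute the nearest integer multiple of fs to the signal:
n = round(12098.5 / 1065.4) = 11
f_alias = |12098.5 - 11 * 1065.4|
        = |12098.5 - 11719.4|
        = 379.1 Hz

379.1


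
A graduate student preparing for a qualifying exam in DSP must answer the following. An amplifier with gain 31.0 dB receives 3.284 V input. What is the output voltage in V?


Output voltage from dB gain:
V_out = V_in * 10^(gain_dB / 20)
      = 3.284 * 10^(31.0 / 20)
      = 3.284 * 35.481339
      = 116.5207 V

116.5207 V


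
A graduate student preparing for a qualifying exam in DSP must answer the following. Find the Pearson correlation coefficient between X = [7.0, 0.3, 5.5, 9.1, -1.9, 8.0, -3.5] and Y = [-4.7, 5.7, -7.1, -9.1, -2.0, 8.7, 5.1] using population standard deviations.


Pearson correlation coefficient (population):
r = cov(X,Y) / (std(X) * std(Y))
Mean X = 3.5, Mean Y = -0.4857
Cov(X,Y) = -12.228571
Std(X) = 4.724707, Std(Y) = 6.456985
r = -0.4008

-0.4008


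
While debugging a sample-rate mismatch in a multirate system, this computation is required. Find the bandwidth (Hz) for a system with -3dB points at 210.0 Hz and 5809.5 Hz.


Bandwidth is the difference of -3dB frequencies:
BW = f_high - f_low
   = 5809.5 - 210.0
   = 5599.5 Hz

5599.5 Hz


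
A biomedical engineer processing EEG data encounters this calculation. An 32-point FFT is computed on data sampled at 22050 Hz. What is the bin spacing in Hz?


DFT frequency resolution:
df = fs / N
   = 22050 / 32
   = 689.0625 Hz

689.0625 Hz


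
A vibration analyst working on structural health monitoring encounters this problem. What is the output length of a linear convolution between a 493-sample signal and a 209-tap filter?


Linear convolution output length:
L = N + M - 1
  = 493 + 209 - 1
  = 701 samples

701


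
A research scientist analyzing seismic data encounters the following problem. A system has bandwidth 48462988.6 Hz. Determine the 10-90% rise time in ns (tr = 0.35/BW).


Rise time from bandwidth relationship:
tr = 0.35 / BW
   = 0.35 / 48462988.6
   = 7.222006115e-09 s
   = 7.222 ns

7.222 ns


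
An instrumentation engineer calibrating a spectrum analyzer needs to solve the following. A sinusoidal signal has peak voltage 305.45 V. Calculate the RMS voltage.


RMS voltage for a sinusoidal waveform:
V_rms = V_peak / sqrt(2)
      = 305.45 / 1.414214
      = 215.986 V

215.986 V


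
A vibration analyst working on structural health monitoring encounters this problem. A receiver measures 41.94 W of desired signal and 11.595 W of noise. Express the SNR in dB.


SNR in decibels:
SNR = 10 * log10(Ps / Pn)
    = 10 * log10(41.94 / 11.595)
    = 10 * log10(3.6171)
    = 10 * 0.5584
    = 5.58 dB

5.58 dB


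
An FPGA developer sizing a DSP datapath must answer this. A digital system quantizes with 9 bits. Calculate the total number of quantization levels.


Number of quantization levels = 2^N
= 2^9
= 512

512


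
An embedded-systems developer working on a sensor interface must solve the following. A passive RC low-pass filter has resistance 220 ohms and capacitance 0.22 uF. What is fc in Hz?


Cutoff frequency of a first-order RC filter:
fc = 1 / (2 * pi * R * C)
C = 0.22 uF = 2.2e-07 F
fc = 1 / (2 * pi * 220 * 2.2e-07)
   = 1 / 0.00030410616886749
   = 3288.32527 Hz

3288.32527 Hz


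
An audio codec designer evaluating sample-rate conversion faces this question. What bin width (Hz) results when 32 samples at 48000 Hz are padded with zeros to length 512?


Frequency resolution after zero-padding:
N_padded = 32 * 16 = 512
df = fs / N_padded
   = 48000 / 512
   = 93.75 Hz

93.75 Hz


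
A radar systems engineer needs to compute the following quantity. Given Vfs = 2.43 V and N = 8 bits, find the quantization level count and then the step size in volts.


Step 1 — number of quantization levels:
L = 2^N = 2^8 = 256

Step 2 — LSB step size:
delta = Vfs / L
      = 2.43 / 256
      = 0.00949219 V

Levels = 256; step size = 0.00949219 V


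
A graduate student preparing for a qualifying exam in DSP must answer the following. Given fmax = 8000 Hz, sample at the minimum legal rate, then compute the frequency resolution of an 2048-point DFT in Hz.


Step 1 — Nyquist sampling rate:
fs = 2 * fmax = 2 * 8000 = 16000 Hz

Step 2 — DFT bin spacing:
df = fs / N = 16000 / 2048 = 7.8125 Hz

7.8125 Hz


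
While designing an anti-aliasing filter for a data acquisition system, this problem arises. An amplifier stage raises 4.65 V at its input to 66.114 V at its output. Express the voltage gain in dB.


Voltage gain in dB:
G = 20 * log10(Vout / Vin)
  = 20 * log10(66.114 / 4.65)
  = 20 * log10(14.218065)
  = 20 * 1.15284
  = 23.06 dB

23.06 dB


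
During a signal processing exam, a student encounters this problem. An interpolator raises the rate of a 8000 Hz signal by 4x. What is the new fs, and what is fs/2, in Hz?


Step 1 — output sample rate after interpolation by L:
fs_out = L * fs_in = 4 * 8000 = 32000 Hz

Step 2 — Nyquist frequency of the output stream:
f_Nyq = fs_out / 2 = 32000 / 2 = 16000.0 Hz

fs_out = 32000 Hz; f_Nyquist = 16000.0 Hz


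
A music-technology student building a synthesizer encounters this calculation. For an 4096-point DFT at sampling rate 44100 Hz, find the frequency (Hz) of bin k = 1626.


Frequency of DFT bin k:
f_k = k * fs / N
    = 1626 * 44100 / 4096
    = 71706600 / 4096
    = 17506.494 Hz

17506.494 Hz


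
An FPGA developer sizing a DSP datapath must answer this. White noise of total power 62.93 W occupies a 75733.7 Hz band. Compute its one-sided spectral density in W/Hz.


Power spectral density:
PSD = P / BW
    = 62.93 / 75733.7
    = 0.00083094 W/Hz

0.00083094 W/Hz


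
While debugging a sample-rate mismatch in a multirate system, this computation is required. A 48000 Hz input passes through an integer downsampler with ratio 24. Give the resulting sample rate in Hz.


Decimation reduces the sample rate:
fs_out = fs_in / M
       = 48000 / 24
       = 2000.0 Hz

2000.0 Hz


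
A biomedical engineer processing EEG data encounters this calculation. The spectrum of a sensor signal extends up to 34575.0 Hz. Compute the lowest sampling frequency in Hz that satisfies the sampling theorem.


The Nyquist rate is twice the maximum frequency component.
fs_min = 2 * fmax
      = 2 * 34575.0
      = 69150.0 Hz

69150.0


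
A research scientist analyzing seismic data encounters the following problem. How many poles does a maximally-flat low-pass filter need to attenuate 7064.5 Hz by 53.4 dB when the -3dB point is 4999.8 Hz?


Butterworth filter order formula:
n = log10(10^(A/10) - 1) / (2 * log10(f_stop/f_pass))
10^(53.4/10) - 1 = 218775.1624
f_stop/f_pass = 7064.5 / 4999.8 = 1.413
n = 17.7847 -> ceil = 18

18


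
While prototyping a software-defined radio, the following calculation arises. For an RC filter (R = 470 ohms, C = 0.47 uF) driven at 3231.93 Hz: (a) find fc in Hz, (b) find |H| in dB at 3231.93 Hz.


Step 1 — cutoff frequency:
fc = 1 / (2*pi*R*C)
C = 0.47 uF = 4.7e-07 F
fc = 1 / (2*pi*470*4.7e-07)
   = 720.484 Hz

Step 2 — magnitude at f = 3231.93 Hz:
|H(f)| = 1 / sqrt(1 + (f/fc)^2)
f/fc = 3231.93 / 720.484 = 4.485776
|H| = 1 / sqrt(1 + 20.122186) = 0.2175858
|H|_dB = 20*log10(0.2175858) = -13.25 dB

fc = 720.484 Hz; |H(3231.93 Hz)| = -13.25 dB


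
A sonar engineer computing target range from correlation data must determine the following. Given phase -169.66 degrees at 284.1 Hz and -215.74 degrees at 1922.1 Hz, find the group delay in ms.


Group delay from phase difference:
tau = -d(phi)/d(omega)
d(phi) = -46.08 deg = -0.804248 rad
d(omega) = 2*pi*(1922.1 - 284.1) = 10291.8575 rad/s
tau = -(-0.804248) / 10291.8575
    = 0.0781 ms

0.0781 ms


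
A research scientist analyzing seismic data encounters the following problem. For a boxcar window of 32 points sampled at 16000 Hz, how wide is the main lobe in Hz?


Main lobe width for a rectangular window:
Width = 2 * fs / N
      = 2 * 16000 / 32
      = 32000 / 32
      = 1000.0 Hz

1000.0 Hz


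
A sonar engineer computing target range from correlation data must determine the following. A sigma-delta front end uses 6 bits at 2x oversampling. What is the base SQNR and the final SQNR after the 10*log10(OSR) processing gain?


Step 1 — baseline SQNR at Nyquist:
SQNR_base = 6.02*N + 1.76
          = 6.02*6 + 1.76
          = 37.88 dB

Step 2 — oversampling processing gain:
G = 10*log10(OSR) = 10*log10(2) = 3.01 dB

Step 3 — total:
SQNR_total = 37.88 + 3.01 = 40.89 dB

Base SQNR = 37.88 dB; oversampled SQNR = 40.89 dB


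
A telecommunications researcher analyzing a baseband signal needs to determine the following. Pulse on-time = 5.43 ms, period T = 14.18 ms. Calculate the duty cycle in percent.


Duty cycle as a percentage:
DC = (t_on / T) * 100
   = (5.43 / 14.18) * 100
   = 0.382934 * 100
   = 38.29 %

38.29 %


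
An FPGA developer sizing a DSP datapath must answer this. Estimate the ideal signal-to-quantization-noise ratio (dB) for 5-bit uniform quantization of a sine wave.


Theoretical SNR for a full-scale sinusoid:
SNR = 6.02 * N + 1.76
    = 6.02 * 5 + 1.76
    = 30.1 + 1.76
    = 31.86 dB

31.86 dB


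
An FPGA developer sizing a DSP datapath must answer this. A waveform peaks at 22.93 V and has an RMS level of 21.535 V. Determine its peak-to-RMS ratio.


Crest factor is the ratio of peak to RMS:
CF = V_peak / V_rms
   = 22.93 / 21.535
   = 1.0648

1.0648


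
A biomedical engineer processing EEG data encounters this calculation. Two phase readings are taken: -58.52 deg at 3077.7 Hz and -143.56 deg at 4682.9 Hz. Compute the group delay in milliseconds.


Group delay from phase difference:
tau = -d(phi)/d(omega)
d(phi) = -85.04 deg = -1.484228 rad
d(omega) = 2*pi*(4682.9 - 3077.7) = 10085.7691 rad/s
tau = -(-1.484228) / 10085.7691
    = 0.1472 ms

0.1472 ms


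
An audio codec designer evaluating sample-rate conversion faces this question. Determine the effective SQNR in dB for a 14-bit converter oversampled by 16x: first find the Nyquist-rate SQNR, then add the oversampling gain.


Step 1 — baseline SQNR at Nyquist:
SQNR_base = 6.02*N + 1.76
          = 6.02*14 + 1.76
          = 86.04 dB

Step 2 — oversampling processing gain:
G = 10*log10(OSR) = 10*log10(16) = 12.04 dB

Step 3 — total:
SQNR_total = 86.04 + 12.04 = 98.08 dB

Base SQNR = 86.04 dB; oversampled SQNR = 98.08 dB


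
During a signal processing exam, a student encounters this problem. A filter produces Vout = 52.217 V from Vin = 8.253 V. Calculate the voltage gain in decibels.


Voltage gain in dB:
G = 20 * log10(Vout / Vin)
  = 20 * log10(52.217 / 8.253)
  = 20 * log10(6.327033)
  = 20 * 0.8012
  = 16.02 dB

16.02 dB


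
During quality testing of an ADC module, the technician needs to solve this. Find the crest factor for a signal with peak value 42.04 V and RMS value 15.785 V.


Crest factor is the ratio of peak to RMS:
CF = V_peak / V_rms
   = 42.04 / 15.785
   = 2.6633

2.6633


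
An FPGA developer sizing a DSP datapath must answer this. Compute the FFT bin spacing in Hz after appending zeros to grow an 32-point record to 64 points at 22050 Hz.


Frequency resolution after zero-padding:
N_padded = 32 * 2 = 64
df = fs / N_padded
   = 22050 / 64
   = 344.5312 Hz

344.5312 Hz


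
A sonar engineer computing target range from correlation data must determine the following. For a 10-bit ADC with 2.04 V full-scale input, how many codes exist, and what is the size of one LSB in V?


Step 1 — number of quantization levels:
L = 2^N = 2^10 = 1024

Step 2 — LSB step size:
delta = Vfs / L
      = 2.04 / 1024
      = 0.00199219 V

Levels = 1024; step size = 0.00199219 V


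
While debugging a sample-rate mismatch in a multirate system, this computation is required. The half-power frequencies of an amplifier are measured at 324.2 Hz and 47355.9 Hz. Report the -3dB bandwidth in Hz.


Bandwidth is the difference of -3dB frequencies:
BW = f_high - f_low
   = 47355.9 - 324.2
   = 47031.7 Hz

47031.7 Hz


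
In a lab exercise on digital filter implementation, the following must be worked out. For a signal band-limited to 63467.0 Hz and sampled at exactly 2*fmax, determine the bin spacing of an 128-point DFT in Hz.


Step 1 — Nyquist sampling rate:
fs = 2 * fmax = 2 * 63467.0 = 126934.0 Hz

Step 2 — DFT bin spacing:
df = fs / N = 126934.0 / 128 = 991.6719 Hz

991.6719 Hz


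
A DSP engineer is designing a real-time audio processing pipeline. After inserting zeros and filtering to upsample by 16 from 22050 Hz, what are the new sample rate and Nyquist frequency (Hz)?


Step 1 — output sample rate after interpolation by L:
fs_out = L * fs_in = 16 * 22050 = 352800 Hz

Step 2 — Nyquist frequency of the output stream:
f_Nyq = fs_out / 2 = 352800 / 2 = 176400.0 Hz

fs_out = 352800 Hz; f_Nyquist = 176400.0 Hz


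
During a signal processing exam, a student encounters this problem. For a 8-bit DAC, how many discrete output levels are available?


Number of quantization levels = 2^N
= 2^8
= 256

256


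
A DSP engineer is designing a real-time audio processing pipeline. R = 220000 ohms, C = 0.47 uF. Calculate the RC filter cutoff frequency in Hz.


Cutoff frequency of a first-order RC filter:
fc = 1 / (2 * pi * R * C)
C = 0.47 uF = 4.7e-07 F
fc = 1 / (2 * pi * 220000 * 4.7e-07)
   = 1 / 0.64968136076237
   = 1.539216 Hz

1.539216 Hz


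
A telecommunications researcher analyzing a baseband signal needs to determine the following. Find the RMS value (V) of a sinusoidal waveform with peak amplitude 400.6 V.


RMS voltage for a sinusoidal waveform:
V_rms = V_peak / sqrt(2)
      = 400.6 / 1.414214
      = 283.267 V

283.267 V


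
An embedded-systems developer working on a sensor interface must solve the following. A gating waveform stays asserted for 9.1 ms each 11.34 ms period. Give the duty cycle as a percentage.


Duty cycle as a percentage:
DC = (t_on / T) * 100
   = (9.1 / 11.34) * 100
   = 0.802469 * 100
   = 80.25 %

80.25 %


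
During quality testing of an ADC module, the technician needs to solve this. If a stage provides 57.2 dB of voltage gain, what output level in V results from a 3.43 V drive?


Output voltage from dB gain:
V_out = V_in * 10^(gain_dB / 20)
      = 3.43 * 10^(57.2 / 20)
      = 3.43 * 724.43596
      = 2484.8153 V

2484.8153 V


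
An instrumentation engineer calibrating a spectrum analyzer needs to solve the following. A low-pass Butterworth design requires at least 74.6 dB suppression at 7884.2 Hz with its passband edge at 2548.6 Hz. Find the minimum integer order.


Butterworth filter order formula:
n = log10(10^(A/10) - 1) / (2 * log10(f_stop/f_pass))
10^(74.6/10) - 1 = 28840314.0313
f_stop/f_pass = 7884.2 / 2548.6 = 3.0935
n = 7.6052 -> ceil = 8

8


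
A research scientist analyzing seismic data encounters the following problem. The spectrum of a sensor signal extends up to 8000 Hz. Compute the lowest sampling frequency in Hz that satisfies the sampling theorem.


The Nyquist rate is twice the maximum frequency component.
fs_min = 2 * fmax
      = 2 * 8000
      = 16000 Hz

16000


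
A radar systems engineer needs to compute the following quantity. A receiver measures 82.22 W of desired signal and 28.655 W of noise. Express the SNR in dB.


SNR in decibels:
SNR = 10 * log10(Ps / Pn)
    = 10 * log10(82.22 / 28.655)
    = 10 * log10(2.8693)
    = 10 * 0.4578
    = 4.58 dB

4.58 dB


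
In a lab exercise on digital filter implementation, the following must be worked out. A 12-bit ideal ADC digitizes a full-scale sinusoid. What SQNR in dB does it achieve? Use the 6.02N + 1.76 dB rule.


Theoretical SNR for a full-scale sinusoid:
SNR = 6.02 * N + 1.76
    = 6.02 * 12 + 1.76
    = 72.24 + 1.76
    = 74.0 dB

74.0 dB


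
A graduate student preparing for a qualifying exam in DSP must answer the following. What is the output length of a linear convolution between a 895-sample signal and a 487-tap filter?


Linear convolution output length:
L = N + M - 1
  = 895 + 487 - 1
  = 1381 samples

1381


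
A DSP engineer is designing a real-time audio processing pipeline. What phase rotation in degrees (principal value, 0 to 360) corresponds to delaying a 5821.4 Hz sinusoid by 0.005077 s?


Phase shift from frequency and time delay:
phi = 360 * f * t_delay
    = 360 * 5821.4 * 0.005077
    = 10639.89 degrees
    mod 360 = 199.89 degrees

199.89 degrees


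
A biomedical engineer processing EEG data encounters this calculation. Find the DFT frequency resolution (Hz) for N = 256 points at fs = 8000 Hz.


DFT frequency resolution:
df = fs / N
   = 8000 / 256
   = 31.25 Hz

31.25 Hz


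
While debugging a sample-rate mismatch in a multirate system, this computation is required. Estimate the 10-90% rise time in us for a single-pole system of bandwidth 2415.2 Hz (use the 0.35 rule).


Rise time from bandwidth relationship:
tr = 0.35 / BW
   = 0.35 / 2415.2
   = 0.0001449155349 s
   = 144.9155 us

144.9155 us


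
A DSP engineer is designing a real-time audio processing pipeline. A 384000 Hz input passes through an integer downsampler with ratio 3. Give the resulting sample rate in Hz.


Decimation reduces the sample rate:
fs_out = fs_in / M
       = 384000 / 3
       = 128000.0 Hz

128000.0 Hz


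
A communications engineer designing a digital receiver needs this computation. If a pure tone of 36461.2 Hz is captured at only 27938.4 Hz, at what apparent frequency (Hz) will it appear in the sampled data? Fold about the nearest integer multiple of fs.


Compute the nearest integer multiple of fs to the signal:
n = round(36461.2 / 27938.4) = 1
f_alias = |36461.2 - 1 * 27938.4|
        = |36461.2 - 27938.4|
        = 8522.8 Hz

8522.8


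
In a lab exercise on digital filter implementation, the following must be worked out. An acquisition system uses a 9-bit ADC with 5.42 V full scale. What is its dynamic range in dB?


Dynamic range from full-scale to LSB:
V_min = V_max / 2^bits = 5.42 / 2^9
DR = 20 * log10(V_max / V_min)
   = 20 * log10(2^9)
   = 20 * 9 * log10(2)
   = 54.19 dB

54.19 dB


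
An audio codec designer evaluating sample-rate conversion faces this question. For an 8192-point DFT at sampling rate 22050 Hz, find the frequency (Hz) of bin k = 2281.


Frequency of DFT bin k:
f_k = k * fs / N
    = 2281 * 22050 / 8192
    = 50296050 / 8192
    = 6139.655 Hz

6139.655 Hz


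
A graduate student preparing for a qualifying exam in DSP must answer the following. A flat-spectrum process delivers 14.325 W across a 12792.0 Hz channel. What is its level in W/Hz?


Power spectral density:
PSD = P / BW
    = 14.325 / 12792.0
    = 0.00111984 W/Hz

0.00111984 W/Hz


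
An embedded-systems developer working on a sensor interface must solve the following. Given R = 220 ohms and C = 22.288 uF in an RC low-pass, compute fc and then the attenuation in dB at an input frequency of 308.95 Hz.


Step 1 — cutoff frequency:
fc = 1 / (2*pi*R*C)
C = 22.288 uF = 2.2288e-05 F
fc = 1 / (2*pi*220*2.2288e-05)
   = 32.4583 Hz

Step 2 — magnitude at f = 308.95 Hz:
|H(f)| = 1 / sqrt(1 + (f/fc)^2)
f/fc = 308.95 / 32.4583 = 9.518367
|H| = 1 / sqrt(1 + 90.59931) = 0.104485
|H|_dB = 20*log10(0.104485) = -19.62 dB

fc = 32.4583 Hz; |H(308.95 Hz)| = -19.62 dB


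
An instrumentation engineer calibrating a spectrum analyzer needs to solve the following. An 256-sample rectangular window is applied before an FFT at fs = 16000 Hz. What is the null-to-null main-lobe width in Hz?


Main lobe width for a rectangular window:
Width = 2 * fs / N
      = 2 * 16000 / 256
      = 32000 / 256
      = 125.0 Hz

125.0 Hz


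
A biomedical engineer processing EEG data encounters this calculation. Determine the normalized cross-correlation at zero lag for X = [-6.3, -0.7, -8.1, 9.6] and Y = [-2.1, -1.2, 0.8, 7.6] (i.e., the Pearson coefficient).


Pearson correlation coefficient (population):
r = cov(X,Y) / (std(X) * std(Y))
Mean X = -1.375, Mean Y = 1.275
Cov(X,Y) = 21.890625
Std(X) = 6.899049, Std(Y) = 3.799589
r = 0.8351

0.8351


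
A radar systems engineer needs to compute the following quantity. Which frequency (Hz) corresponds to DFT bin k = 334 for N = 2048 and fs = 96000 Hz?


Frequency of DFT bin k:
f_k = k * fs / N
    = 334 * 96000 / 2048
    = 32064000 / 2048
    = 15656.25 Hz

15656.25 Hz


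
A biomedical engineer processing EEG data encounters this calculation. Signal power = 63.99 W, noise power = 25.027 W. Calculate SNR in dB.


SNR in decibels:
SNR = 10 * log10(Ps / Pn)
    = 10 * log10(63.99 / 25.027)
    = 10 * log10(2.5568)
    = 10 * 0.4077
    = 4.08 dB

4.08 dB


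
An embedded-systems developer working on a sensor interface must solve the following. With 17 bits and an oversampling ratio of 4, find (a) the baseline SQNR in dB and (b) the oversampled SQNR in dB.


Step 1 — baseline SQNR at Nyquist:
SQNR_base = 6.02*N + 1.76
          = 6.02*17 + 1.76
          = 104.1 dB

Step 2 — oversampling processing gain:
G = 10*log10(OSR) = 10*log10(4) = 6.02 dB

Step 3 — total:
SQNR_total = 104.1 + 6.02 = 110.12 dB

Base SQNR = 104.1 dB; oversampled SQNR = 110.12 dB


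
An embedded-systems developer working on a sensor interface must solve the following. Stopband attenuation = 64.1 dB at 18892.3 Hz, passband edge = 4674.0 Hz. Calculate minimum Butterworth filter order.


Butterworth filter order formula:
n = log10(10^(A/10) - 1) / (2 * log10(f_stop/f_pass))
10^(64.1/10) - 1 = 2570394.7828
f_stop/f_pass = 18892.3 / 4674.0 = 4.042
n = 5.2836 -> ceil = 6

6


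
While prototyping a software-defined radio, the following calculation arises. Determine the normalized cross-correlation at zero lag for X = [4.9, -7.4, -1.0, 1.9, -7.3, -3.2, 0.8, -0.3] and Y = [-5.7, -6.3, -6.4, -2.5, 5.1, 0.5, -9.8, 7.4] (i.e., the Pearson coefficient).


Pearson correlation coefficient (population):
r = cov(X,Y) / (std(X) * std(Y))
Mean X = -1.45, Mean Y = -2.2125
Cov(X,Y) = -6.776875
Std(X) = 4.043822, Std(Y) = 5.671075
r = -0.2955

-0.2955


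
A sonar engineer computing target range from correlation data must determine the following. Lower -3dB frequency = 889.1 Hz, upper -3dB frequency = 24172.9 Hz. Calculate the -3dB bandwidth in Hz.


Bandwidth is the difference of -3dB frequencies:
BW = f_high - f_low
   = 24172.9 - 889.1
   = 23283.8 Hz

23283.8 Hz


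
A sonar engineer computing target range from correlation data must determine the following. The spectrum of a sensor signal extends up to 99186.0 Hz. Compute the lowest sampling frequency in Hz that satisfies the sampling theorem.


The Nyquist rate is twice the maximum frequency component.
fs_min = 2 * fmax
      = 2 * 99186.0
      = 198372.0 Hz

198372.0


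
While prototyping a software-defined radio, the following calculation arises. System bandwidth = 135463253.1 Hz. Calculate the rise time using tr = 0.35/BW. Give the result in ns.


Rise time from bandwidth relationship:
tr = 0.35 / BW
   = 0.35 / 135463253.1
   = 2.583726524e-09 s
   = 2.5837 ns

2.5837 ns


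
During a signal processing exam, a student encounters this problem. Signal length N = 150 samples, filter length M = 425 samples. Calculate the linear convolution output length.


Linear convolution output length:
L = N + M - 1
  = 150 + 425 - 1
  = 574 samples

574


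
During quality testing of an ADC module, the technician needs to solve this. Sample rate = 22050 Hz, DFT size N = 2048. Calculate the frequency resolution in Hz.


DFT frequency resolution:
df = fs / N
   = 22050 / 2048
   = 10.7666 Hz

10.7666 Hz


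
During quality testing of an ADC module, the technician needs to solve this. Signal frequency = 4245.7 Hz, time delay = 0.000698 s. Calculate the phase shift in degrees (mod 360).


Phase shift from frequency and time delay:
phi = 360 * f * t_delay
    = 360 * 4245.7 * 0.000698
    = 1066.86 degrees
    mod 360 = 346.86 degrees

346.86 degrees


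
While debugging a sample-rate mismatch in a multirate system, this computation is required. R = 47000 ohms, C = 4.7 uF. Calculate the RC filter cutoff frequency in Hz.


Cutoff frequency of a first-order RC filter:
fc = 1 / (2 * pi * R * C)
C = 4.7 uF = 4.7e-06 F
fc = 1 / (2 * pi * 47000 * 4.7e-06)
   = 1 / 1.387955634356
   = 0.720484 Hz

0.720484 Hz


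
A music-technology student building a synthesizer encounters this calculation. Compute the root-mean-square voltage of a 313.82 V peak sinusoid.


RMS voltage for a sinusoidal waveform:
V_rms = V_peak / sqrt(2)
      = 313.82 / 1.414214
      = 221.904 V

221.904 V


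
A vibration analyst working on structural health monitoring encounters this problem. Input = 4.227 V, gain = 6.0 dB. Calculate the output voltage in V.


Output voltage from dB gain:
V_out = V_in * 10^(gain_dB / 20)
      = 4.227 * 10^(6.0 / 20)
      = 4.227 * 1.995262
      = 8.434 V

8.434 V


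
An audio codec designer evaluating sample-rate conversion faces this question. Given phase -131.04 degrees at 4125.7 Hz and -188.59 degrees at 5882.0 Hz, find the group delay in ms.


Group delay from phase difference:
tau = -d(phi)/d(omega)
d(phi) = -57.55 deg = -1.004437 rad
d(omega) = 2*pi*(5882.0 - 4125.7) = 11035.1584 rad/s
tau = -(-1.004437) / 11035.1584
    = 0.091 ms

0.091 ms


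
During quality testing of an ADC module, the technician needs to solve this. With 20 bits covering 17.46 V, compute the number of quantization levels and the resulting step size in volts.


Step 1 — number of quantization levels:
L = 2^N = 2^20 = 1048576

Step 2 — LSB step size:
delta = Vfs / L
      = 17.46 / 1048576
      = 1.665e-05 V

Levels = 1048576; step size = 1.665e-05 V


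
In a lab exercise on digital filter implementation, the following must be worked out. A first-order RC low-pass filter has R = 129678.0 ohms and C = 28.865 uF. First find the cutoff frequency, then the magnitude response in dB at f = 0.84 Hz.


Step 1 — cutoff frequency:
fc = 1 / (2*pi*R*C)
C = 28.865 uF = 2.8865e-05 F
fc = 1 / (2*pi*129678.0*2.8865e-05)
   = 0.0425189 Hz

Step 2 — magnitude at f = 0.84 Hz:
|H(f)| = 1 / sqrt(1 + (f/fc)^2)
f/fc = 0.84 / 0.0425189 = 19.75592
|H| = 1 / sqrt(1 + 390.296375) = 0.050553
|H|_dB = 20*log10(0.050553) = -25.93 dB

fc = 0.0425189 Hz; |H(0.84 Hz)| = -25.93 dB


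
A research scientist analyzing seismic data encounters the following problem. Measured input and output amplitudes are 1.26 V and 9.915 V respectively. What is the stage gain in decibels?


Voltage gain in dB:
G = 20 * log10(Vout / Vin)
  = 20 * log10(9.915 / 1.26)
  = 20 * log10(7.869048)
  = 20 * 0.895922
  = 17.92 dB

17.92 dB


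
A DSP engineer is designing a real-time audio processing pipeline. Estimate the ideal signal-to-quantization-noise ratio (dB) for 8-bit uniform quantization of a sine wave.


Theoretical SNR for a full-scale sinusoid:
SNR = 6.02 * N + 1.76
    = 6.02 * 8 + 1.76
    = 48.16 + 1.76
    = 49.92 dB

49.92 dB


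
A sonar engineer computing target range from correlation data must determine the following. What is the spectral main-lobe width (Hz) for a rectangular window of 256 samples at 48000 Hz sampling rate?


Main lobe width for a rectangular window:
Width = 2 * fs / N
      = 2 * 48000 / 256
      = 96000 / 256
      = 375.0 Hz

375.0 Hz


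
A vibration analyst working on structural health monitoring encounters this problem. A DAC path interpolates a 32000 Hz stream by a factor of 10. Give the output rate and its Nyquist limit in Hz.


Step 1 — output sample rate after interpolation by L:
fs_out = L * fs_in = 10 * 32000 = 320000 Hz

Step 2 — Nyquist frequency of the output stream:
f_Nyq = fs_out / 2 = 320000 / 2 = 160000.0 Hz

fs_out = 320000 Hz; f_Nyquist = 160000.0 Hz


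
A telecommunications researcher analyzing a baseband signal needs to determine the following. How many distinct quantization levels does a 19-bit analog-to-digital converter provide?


Number of quantization levels = 2^N
= 2^19
= 524288

524288


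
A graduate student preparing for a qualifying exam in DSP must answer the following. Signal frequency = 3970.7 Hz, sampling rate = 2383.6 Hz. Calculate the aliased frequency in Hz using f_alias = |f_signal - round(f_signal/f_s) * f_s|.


Compute the nearest integer multiple of fs to the signal:
n = round(3970.7 / 2383.6) = 2
f_alias = |3970.7 - 2 * 2383.6|
        = |3970.7 - 4767.2|
        = 796.5 Hz

796.5


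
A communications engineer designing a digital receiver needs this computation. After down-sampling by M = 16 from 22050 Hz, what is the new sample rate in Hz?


Decimation reduces the sample rate:
fs_out = fs_in / M
       = 22050 / 16
       = 1378.125 Hz

1378.125 Hz
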